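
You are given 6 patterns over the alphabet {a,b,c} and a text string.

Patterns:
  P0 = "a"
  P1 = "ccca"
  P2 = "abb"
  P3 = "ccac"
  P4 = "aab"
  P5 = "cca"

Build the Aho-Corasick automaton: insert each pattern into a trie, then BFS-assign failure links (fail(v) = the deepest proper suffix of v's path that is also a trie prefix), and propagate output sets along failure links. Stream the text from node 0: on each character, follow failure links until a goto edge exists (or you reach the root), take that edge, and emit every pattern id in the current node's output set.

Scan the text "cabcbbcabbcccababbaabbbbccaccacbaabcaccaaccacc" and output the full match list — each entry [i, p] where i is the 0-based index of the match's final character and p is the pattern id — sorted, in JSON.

Construct AC machine:
Trie nodes:
  n0 'ε': a→1 c→2
  n1 'a': a→10 b→6  [P0 ends]
  n2 'c': c→3
  n3 'cc': a→8 c→4
  n4 'ccc': a→5
  n5 'ccca': ·  [P1 ends]
  n6 'ab': b→7
  n7 'abb': ·  [P2 ends]
  n8 'cca': c→9  [P5 ends]
  n9 'ccac': ·  [P3 ends]
  n10 'aa': b→11
  n11 'aab': ·  [P4 ends]

Failure links (BFS by depth):
  n1('a'): parent n0 fail=0; on 'a' 0 → fail=0;  out {0}∪∅={0}
  n2('c'): parent n0 fail=0; on 'c' 0 → fail=0;  out ∅∪∅=∅
  n3('cc'): parent n2 fail=0; on 'c' 0 → fail=2;  out ∅∪∅=∅
  n6('ab'): parent n1 fail=0; on 'b' 0 → fail=0;  out ∅∪∅=∅
  n10('aa'): parent n1 fail=0; on 'a' 0 → fail=1;  out ∅∪{0}={0}
  n4('ccc'): parent n3 fail=2; on 'c' 2 → fail=3;  out ∅∪∅=∅
  n7('abb'): parent n6 fail=0; on 'b' 0 → fail=0;  out {2}∪∅={2}
  n8('cca'): parent n3 fail=2; on 'a' 2→0 → fail=1;  out {5}∪{0}={0,5}
  n11('aab'): parent n10 fail=1; on 'b' 1 → fail=6;  out {4}∪∅={4}
  n5('ccca'): parent n4 fail=3; on 'a' 3 → fail=8;  out {1}∪{0,5}={0,1,5}
  n9('ccac'): parent n8 fail=1; on 'c' 1→0 → fail=2;  out {3}∪∅={3}

Run:
pos 0 'c': at 2
pos 1 'a': at 1 ·f  → match P0@[1:1]
pos 2 'b': at 6
pos 3 'c': at 2 ·f
pos 4 'b': at 0 ·f
pos 5 'b': at 0
pos 6 'c': at 2
pos 7 'a': at 1 ·f  → match P0@[7:7]
pos 8 'b': at 6
pos 9 'b': at 7  → match P2@[7:9]
pos 10 'c': at 2 ·f
pos 11 'c': at 3
pos 12 'c': at 4
pos 13 'a': at 5  → match P0@[13:13],P1@[10:13],P5@[11:13]
pos 14 'b': at 6 ·f
pos 15 'a': at 1 ·f  → match P0@[15:15]
pos 16 'b': at 6
pos 17 'b': at 7  → match P2@[15:17]
pos 18 'a': at 1 ·f  → match P0@[18:18]
pos 19 'a': at 10  → match P0@[19:19]
pos 20 'b': at 11  → match P4@[18:20]
pos 21 'b': at 7 ·f  → match P2@[19:21]
pos 22 'b': at 0 ·f
pos 23 'b': at 0
pos 24 'c': at 2
pos 25 'c': at 3
pos 26 'a': at 8  → match P0@[26:26],P5@[24:26]
pos 27 'c': at 9  → match P3@[24:27]
pos 28 'c': at 3 ·f
pos 29 'a': at 8  → match P0@[29:29],P5@[27:29]
pos 30 'c': at 9  → match P3@[27:30]
pos 31 'b': at 0 ·f
pos 32 'a': at 1  → match P0@[32:32]
pos 33 'a': at 10  → match P0@[33:33]
pos 34 'b': at 11  → match P4@[32:34]
pos 35 'c': at 2 ·f
pos 36 'a': at 1 ·f  → match P0@[36:36]
pos 37 'c': at 2 ·f
pos 38 'c': at 3
pos 39 'a': at 8  → match P0@[39:39],P5@[37:39]
pos 40 'a': at 10 ·f  → match P0@[40:40]
pos 41 'c': at 2 ·f
pos 42 'c': at 3
pos 43 'a': at 8  → match P0@[43:43],P5@[41:43]
pos 44 'c': at 9  → match P3@[41:44]
pos 45 'c': at 3 ·f

Result: [[1,0],[7,0],[9,2],[13,0],[13,1],[13,5],[15,0],[17,2],[18,0],[19,0],[20,4],[21,2],[26,0],[26,5],[27,3],[29,0],[29,5],[30,3],[32,0],[33,0],[34,4],[36,0],[39,0],[39,5],[40,0],[43,0],[43,5],[44,3]]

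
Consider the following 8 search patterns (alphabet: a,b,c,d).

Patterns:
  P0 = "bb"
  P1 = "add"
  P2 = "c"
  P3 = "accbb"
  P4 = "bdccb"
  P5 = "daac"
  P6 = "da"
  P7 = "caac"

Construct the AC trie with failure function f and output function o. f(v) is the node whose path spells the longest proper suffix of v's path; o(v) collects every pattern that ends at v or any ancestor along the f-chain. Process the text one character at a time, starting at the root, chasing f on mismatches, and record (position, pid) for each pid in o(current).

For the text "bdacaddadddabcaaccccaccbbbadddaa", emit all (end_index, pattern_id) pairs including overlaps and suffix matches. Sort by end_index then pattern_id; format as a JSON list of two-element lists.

Construct AC machine:
Trie nodes:
  n0 'ε': a→3 b→1 c→6 d→15
  n1 'b': b→2 d→11
  n2 'bb': ·  ←P0
  n3 'a': c→7 d→4
  n4 'ad': d→5
  n5 'add': ·  ←P1
  n6 'c': a→19  ←P2
  n7 'ac': c→8
  n8 'acc': b→9
  n9 'accb': b→10
  n10 'accbb': ·  ←P3
  n11 'bd': c→12
  n12 'bdc': c→13
  n13 'bdcc': b→14
  n14 'bdccb': ·  ←P4
  n15 'd': a→16
  n16 'da': a→17  ←P6
  n17 'daa': c→18
  n18 'daac': ·  ←P5
  n19 'ca': a→20
  n20 'caa': c→21
  n21 'caac': ·  ←P7

Failure links (BFS by depth):
  n1('b'): parent n0 fail=0; on 'b' 0 → fail=0;  out ∅∪∅=∅
  n3('a'): parent n0 fail=0; on 'a' 0 → fail=0;  out ∅∪∅=∅
  n6('c'): parent n0 fail=0; on 'c' 0 → fail=0;  out {2}∪∅={2}
  n15('d'): parent n0 fail=0; on 'd' 0 → fail=0;  out ∅∪∅=∅
  n2('bb'): parent n1 fail=0; on 'b' 0 → fail=1;  out {0}∪∅={0}
  n4('ad'): parent n3 fail=0; on 'd' 0 → fail=15;  out ∅∪∅=∅
  n7('ac'): parent n3 fail=0; on 'c' 0 → fail=6;  out ∅∪{2}={2}
  n11('bd'): parent n1 fail=0; on 'd' 0 → fail=15;  out ∅∪∅=∅
  n16('da'): parent n15 fail=0; on 'a' 0 → fail=3;  out {6}∪∅={6}
  n19('ca'): parent n6 fail=0; on 'a' 0 → fail=3;  out ∅∪∅=∅
  n5('add'): parent n4 fail=15; on 'd' 15→0 → fail=15;  out {1}∪∅={1}
  n8('acc'): parent n7 fail=6; on 'c' 6→0 → fail=6;  out ∅∪{2}={2}
  n12('bdc'): parent n11 fail=15; on 'c' 15→0 → fail=6;  out ∅∪{2}={2}
  n17('daa'): parent n16 fail=3; on 'a' 3→0 → fail=3;  out ∅∪∅=∅
  n20('caa'): parent n19 fail=3; on 'a' 3→0 → fail=3;  out ∅∪∅=∅
  n9('accb'): parent n8 fail=6; on 'b' 6→0 → fail=1;  out ∅∪∅=∅
  n13('bdcc'): parent n12 fail=6; on 'c' 6→0 → fail=6;  out ∅∪{2}={2}
  n18('daac'): parent n17 fail=3; on 'c' 3 → fail=7;  out {5}∪{2}={2,5}
  n21('caac'): parent n20 fail=3; on 'c' 3 → fail=7;  out {7}∪{2}={2,7}
  n10('accbb'): parent n9 fail=1; on 'b' 1 → fail=2;  out {3}∪{0}={0,3}
  n14('bdccb'): parent n13 fail=6; on 'b' 6→0 → fail=1;  out {4}∪∅={4}

Text stream:
[0] read 'b'  n0⇒n1
[1] read 'd'  n1⇒n11
[2] read 'a'  n11⇒n16 (via fail)  → match P6@[1:2]
[3] read 'c'  n16⇒n7 (via fail)  → match P2@[3:3]
[4] read 'a'  n7⇒n19 (via fail)
[5] read 'd'  n19⇒n4 (via fail)
[6] read 'd'  n4⇒n5  → match P1@[4:6]
[7] read 'a'  n5⇒n16 (via fail)  → match P6@[6:7]
[8] read 'd'  n16⇒n4 (via fail)
[9] read 'd'  n4⇒n5  → match P1@[7:9]
[10] read 'd'  n5⇒n15 (via fail)
[11] read 'a'  n15⇒n16  → match P6@[10:11]
[12] read 'b'  n16⇒n1 (via fail)
[13] read 'c'  n1⇒n6 (via fail)  → match P2@[13:13]
[14] read 'a'  n6⇒n19
[15] read 'a'  n19⇒n20
[16] read 'c'  n20⇒n21  → match P2@[16:16],P7@[13:16]
[17] read 'c'  n21⇒n8 (via fail)  → match P2@[17:17]
[18] read 'c'  n8⇒n6 (via fail)  → match P2@[18:18]
[19] read 'c'  n6⇒n6 (via fail)  → match P2@[19:19]
[20] read 'a'  n6⇒n19
[21] read 'c'  n19⇒n7 (via fail)  → match P2@[21:21]
[22] read 'c'  n7⇒n8  → match P2@[22:22]
[23] read 'b'  n8⇒n9
[24] read 'b'  n9⇒n10  → match P0@[23:24],P3@[20:24]
[25] read 'b'  n10⇒n2 (via fail)  → match P0@[24:25]
[26] read 'a'  n2⇒n3 (via fail)
[27] read 'd'  n3⇒n4
[28] read 'd'  n4⇒n5  → match P1@[26:28]
[29] read 'd'  n5⇒n15 (via fail)
[30] read 'a'  n15⇒n16  → match P6@[29:30]
[31] read 'a'  n16⇒n17

All matches (sorted): [[2,6],[3,2],[6,1],[7,6],[9,1],[11,6],[13,2],[16,2],[16,7],[17,2],[18,2],[19,2],[21,2],[22,2],[24,0],[24,3],[25,0],[28,1],[30,6]]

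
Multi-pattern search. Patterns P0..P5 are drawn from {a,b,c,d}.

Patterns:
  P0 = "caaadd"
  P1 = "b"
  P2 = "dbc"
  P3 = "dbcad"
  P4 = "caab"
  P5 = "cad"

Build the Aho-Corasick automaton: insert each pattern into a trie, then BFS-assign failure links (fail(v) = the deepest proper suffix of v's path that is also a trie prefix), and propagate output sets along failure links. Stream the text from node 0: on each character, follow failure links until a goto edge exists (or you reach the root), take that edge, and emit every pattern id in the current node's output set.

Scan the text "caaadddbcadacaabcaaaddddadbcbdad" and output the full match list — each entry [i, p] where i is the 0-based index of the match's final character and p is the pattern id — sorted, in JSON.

Construct AC machine:
Trie nodes:
  0='ε' goto b→7 c→1 d→8
  1='c' goto a→2
  2='ca' goto a→3 d→14
  3='caa' goto a→4 b→13
  4='caaa' goto d→5
  5='caaad' goto d→6
  6='caaadd' goto ·  ←P0
  7='b' goto ·  ←P1
  8='d' goto b→9
  9='db' goto c→10
  10='dbc' goto a→11  ←P2
  11='dbca' goto d→12
  12='dbcad' goto ·  ←P3
  13='caab' goto ·  ←P4
  14='cad' goto ·  ←P5

BFS fail/out derivation:
  fail(1) 'c': from fail(0)=0 chase 'c': 0 ⇒ 0;  out=∅∪out(0)=∅
  fail(7) 'b': from fail(0)=0 chase 'b': 0 ⇒ 0;  out={1}∪out(0)={1}
  fail(8) 'd': from fail(0)=0 chase 'd': 0 ⇒ 0;  out=∅∪out(0)=∅
  fail(2) 'ca': from fail(1)=0 chase 'a': 0 ⇒ 0;  out=∅∪out(0)=∅
  fail(9) 'db': from fail(8)=0 chase 'b': 0 ⇒ 7;  out=∅∪out(7)={1}
  fail(3) 'caa': from fail(2)=0 chase 'a': 0 ⇒ 0;  out=∅∪out(0)=∅
  fail(10) 'dbc': from fail(9)=7 chase 'c': 7→0 ⇒ 1;  out={2}∪out(1)={2}
  fail(14) 'cad': from fail(2)=0 chase 'd': 0 ⇒ 8;  out={5}∪out(8)={5}
  fail(4) 'caaa': from fail(3)=0 chase 'a': 0 ⇒ 0;  out=∅∪out(0)=∅
  fail(11) 'dbca': from fail(10)=1 chase 'a': 1 ⇒ 2;  out=∅∪out(2)=∅
  fail(13) 'caab': from fail(3)=0 chase 'b': 0 ⇒ 7;  out={4}∪out(7)={1,4}
  fail(5) 'caaad': from fail(4)=0 chase 'd': 0 ⇒ 8;  out=∅∪out(8)=∅
  fail(12) 'dbcad': from fail(11)=2 chase 'd': 2 ⇒ 14;  out={3}∪out(14)={3,5}
  fail(6) 'caaadd': from fail(5)=8 chase 'd': 8→0 ⇒ 8;  out={0}∪out(8)={0}

Run:
i=0 'c': node 0→1
i=1 'a': node 1→2
i=2 'a': node 2→3
i=3 'a': node 3→4
i=4 'd': node 4→5
i=5 'd': node 5→6  ** P0@[0:5]
i=6 'd': node 6→8 (via fail)
i=7 'b': node 8→9  ** P1@[7:7]
i=8 'c': node 9→10  ** P2@[6:8]
i=9 'a': node 10→11
i=10 'd': node 11→12  ** P3@[6:10],P5@[8:10]
i=11 'a': node 12→0 (via fail)
i=12 'c': node 0→1
i=13 'a': node 1→2
i=14 'a': node 2→3
i=15 'b': node 3→13  ** P1@[15:15],P4@[12:15]
i=16 'c': node 13→1 (via fail)
i=17 'a': node 1→2
i=18 'a': node 2→3
i=19 'a': node 3→4
i=20 'd': node 4→5
i=21 'd': node 5→6  ** P0@[16:21]
i=22 'd': node 6→8 (via fail)
i=23 'd': node 8→8 (via fail)
i=24 'a': node 8→0 (via fail)
i=25 'd': node 0→8
i=26 'b': node 8→9  ** P1@[26:26]
i=27 'c': node 9→10  ** P2@[25:27]
i=28 'b': node 10→7 (via fail)  ** P1@[28:28]
i=29 'd': node 7→8 (via fail)
i=30 'a': node 8→0 (via fail)
i=31 'd': node 0→8

Matches: [[5,0],[7,1],[8,2],[10,3],[10,5],[15,1],[15,4],[21,0],[26,1],[27,2],[28,1]]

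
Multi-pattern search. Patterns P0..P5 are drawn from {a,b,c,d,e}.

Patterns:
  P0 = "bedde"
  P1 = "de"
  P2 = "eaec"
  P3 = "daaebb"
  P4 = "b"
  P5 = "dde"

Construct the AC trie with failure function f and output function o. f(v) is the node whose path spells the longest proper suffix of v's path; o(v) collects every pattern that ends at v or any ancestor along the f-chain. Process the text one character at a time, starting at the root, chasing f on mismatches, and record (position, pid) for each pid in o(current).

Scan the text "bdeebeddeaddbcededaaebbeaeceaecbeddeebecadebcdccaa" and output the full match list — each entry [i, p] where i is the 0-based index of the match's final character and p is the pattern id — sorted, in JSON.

Build:
Trie (insert patterns):
  0='ε' goto b→1 d→6 e→8
  1='b' goto e→2  ←P4
  2='be' goto d→3
  3='bed' goto d→4
  4='bedd' goto e→5
  5='bedde' goto ·  ←P0
  6='d' goto a→12 d→17 e→7
  7='de' goto ·  ←P1
  8='e' goto a→9
  9='ea' goto e→10
  10='eae' goto c→11
  11='eaec' goto ·  ←P2
  12='da' goto a→13
  13='daa' goto e→14
  14='daae' goto b→15
  15='daaeb' goto b→16
  16='daaebb' goto ·  ←P3
  17='dd' goto e→18
  18='dde' goto ·  ←P5

BFS fail/out derivation:
  fail(1) 'b': from fail(0)=0 chase 'b': 0 ⇒ 0;  out={4}∪out(0)={4}
  fail(6) 'd': from fail(0)=0 chase 'd': 0 ⇒ 0;  out=∅∪out(0)=∅
  fail(8) 'e': from fail(0)=0 chase 'e': 0 ⇒ 0;  out=∅∪out(0)=∅
  fail(2) 'be': from fail(1)=0 chase 'e': 0 ⇒ 8;  out=∅∪out(8)=∅
  fail(7) 'de': from fail(6)=0 chase 'e': 0 ⇒ 8;  out={1}∪out(8)={1}
  fail(9) 'ea': from fail(8)=0 chase 'a': 0 ⇒ 0;  out=∅∪out(0)=∅
  fail(12) 'da': from fail(6)=0 chase 'a': 0 ⇒ 0;  out=∅∪out(0)=∅
  fail(17) 'dd': from fail(6)=0 chase 'd': 0 ⇒ 6;  out=∅∪out(6)=∅
  fail(3) 'bed': from fail(2)=8 chase 'd': 8→0 ⇒ 6;  out=∅∪out(6)=∅
  fail(10) 'eae': from fail(9)=0 chase 'e': 0 ⇒ 8;  out=∅∪out(8)=∅
  fail(13) 'daa': from fail(12)=0 chase 'a': 0 ⇒ 0;  out=∅∪out(0)=∅
  fail(18) 'dde': from fail(17)=6 chase 'e': 6 ⇒ 7;  out={5}∪out(7)={1,5}
  fail(4) 'bedd': from fail(3)=6 chase 'd': 6 ⇒ 17;  out=∅∪out(17)=∅
  fail(11) 'eaec': from fail(10)=8 chase 'c': 8→0 ⇒ 0;  out={2}∪out(0)={2}
  fail(14) 'daae': from fail(13)=0 chase 'e': 0 ⇒ 8;  out=∅∪out(8)=∅
  fail(5) 'bedde': from fail(4)=17 chase 'e': 17 ⇒ 18;  out={0}∪out(18)={0,1,5}
  fail(15) 'daaeb': from fail(14)=8 chase 'b': 8→0 ⇒ 1;  out=∅∪out(1)={4}
  fail(16) 'daaebb': from fail(15)=1 chase 'b': 1→0 ⇒ 1;  out={3}∪out(1)={3,4}

Scan:
[0] read 'b'  n0⇒n1  → match P4@[0:0]
[1] read 'd'  n1⇒n6 ·f
[2] read 'e'  n6⇒n7  → match P1@[1:2]
[3] read 'e'  n7⇒n8 ·f
[4] read 'b'  n8⇒n1 ·f  → match P4@[4:4]
[5] read 'e'  n1⇒n2
[6] read 'd'  n2⇒n3
[7] read 'd'  n3⇒n4
[8] read 'e'  n4⇒n5  → match P0@[4:8],P1@[7:8],P5@[6:8]
[9] read 'a'  n5⇒n9 ·f
[10] read 'd'  n9⇒n6 ·f
[11] read 'd'  n6⇒n17
[12] read 'b'  n17⇒n1 ·f  → match P4@[12:12]
[13] read 'c'  n1⇒n0 ·f
[14] read 'e'  n0⇒n8
[15] read 'd'  n8⇒n6 ·f
[16] read 'e'  n6⇒n7  → match P1@[15:16]
[17] read 'd'  n7⇒n6 ·f
[18] read 'a'  n6⇒n12
[19] read 'a'  n12⇒n13
[20] read 'e'  n13⇒n14
[21] read 'b'  n14⇒n15  → match P4@[21:21]
[22] read 'b'  n15⇒n16  → match P3@[17:22],P4@[22:22]
[23] read 'e'  n16⇒n2 ·f
[24] read 'a'  n2⇒n9 ·f
[25] read 'e'  n9⇒n10
[26] read 'c'  n10⇒n11  → match P2@[23:26]
[27] read 'e'  n11⇒n8 ·f
[28] read 'a'  n8⇒n9
[29] read 'e'  n9⇒n10
[30] read 'c'  n10⇒n11  → match P2@[27:30]
[31] read 'b'  n11⇒n1 ·f  → match P4@[31:31]
[32] read 'e'  n1⇒n2
[33] read 'd'  n2⇒n3
[34] read 'd'  n3⇒n4
[35] read 'e'  n4⇒n5  → match P0@[31:35],P1@[34:35],P5@[33:35]
[36] read 'e'  n5⇒n8 ·f
[37] read 'b'  n8⇒n1 ·f  → match P4@[37:37]
[38] read 'e'  n1⇒n2
[39] read 'c'  n2⇒n0 ·f
[40] read 'a'  n0⇒n0
[41] read 'd'  n0⇒n6
[42] read 'e'  n6⇒n7  → match P1@[41:42]
[43] read 'b'  n7⇒n1 ·f  → match P4@[43:43]
[44] read 'c'  n1⇒n0 ·f
[45] read 'd'  n0⇒n6
[46] read 'c'  n6⇒n0 ·f
[47] read 'c'  n0⇒n0
[48] read 'a'  n0⇒n0
[49] read 'a'  n0⇒n0

All matches (sorted): [[0,4],[2,1],[4,4],[8,0],[8,1],[8,5],[12,4],[16,1],[21,4],[22,3],[22,4],[26,2],[30,2],[31,4],[35,0],[35,1],[35,5],[37,4],[42,1],[43,4]]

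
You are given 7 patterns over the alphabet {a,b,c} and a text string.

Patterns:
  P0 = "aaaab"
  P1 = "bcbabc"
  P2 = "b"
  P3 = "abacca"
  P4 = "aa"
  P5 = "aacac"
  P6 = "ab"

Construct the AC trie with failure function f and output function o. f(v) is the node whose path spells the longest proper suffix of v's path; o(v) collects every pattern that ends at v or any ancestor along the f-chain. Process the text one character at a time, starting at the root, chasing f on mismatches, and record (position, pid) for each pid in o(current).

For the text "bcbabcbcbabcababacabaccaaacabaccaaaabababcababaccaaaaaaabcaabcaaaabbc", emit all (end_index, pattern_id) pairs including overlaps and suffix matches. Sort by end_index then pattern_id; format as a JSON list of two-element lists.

Build:
Trie (insert patterns):
  n0 'ε': a→1 b→6
  n1 'a': a→2 b→12
  n2 'aa': a→3 c→17  ←P4
  n3 'aaa': a→4
  n4 'aaaa': b→5
  n5 'aaaab': ·  ←P0
  n6 'b': c→7  ←P2
  n7 'bc': b→8
  n8 'bcb': a→9
  n9 'bcba': b→10
  n10 'bcbab': c→11
  n11 'bcbabc': ·  ←P1
  n12 'ab': a→13  ←P6
  n13 'aba': c→14
  n14 'abac': c→15
  n15 'abacc': a→16
  n16 'abacca': ·  ←P3
  n17 'aac': a→18
  n18 'aaca': c→19
  n19 'aacac': ·  ←P5

Failure links (BFS by depth):
  fail(1) 'a': from fail(0)=0 chase 'a': 0 ⇒ 0;  out=∅∪out(0)=∅
  fail(6) 'b': from fail(0)=0 chase 'b': 0 ⇒ 0;  out={2}∪out(0)={2}
  fail(2) 'aa': from fail(1)=0 chase 'a': 0 ⇒ 1;  out={4}∪out(1)={4}
  fail(7) 'bc': from fail(6)=0 chase 'c': 0 ⇒ 0;  out=∅∪out(0)=∅
  fail(12) 'ab': from fail(1)=0 chase 'b': 0 ⇒ 6;  out={6}∪out(6)={2,6}
  fail(3) 'aaa': from fail(2)=1 chase 'a': 1 ⇒ 2;  out=∅∪out(2)={4}
  fail(8) 'bcb': from fail(7)=0 chase 'b': 0 ⇒ 6;  out=∅∪out(6)={2}
  fail(13) 'aba': from fail(12)=6 chase 'a': 6→0 ⇒ 1;  out=∅∪out(1)=∅
  fail(17) 'aac': from fail(2)=1 chase 'c': 1→0 ⇒ 0;  out=∅∪out(0)=∅
  fail(4) 'aaaa': from fail(3)=2 chase 'a': 2 ⇒ 3;  out=∅∪out(3)={4}
  fail(9) 'bcba': from fail(8)=6 chase 'a': 6→0 ⇒ 1;  out=∅∪out(1)=∅
  fail(14) 'abac': from fail(13)=1 chase 'c': 1→0 ⇒ 0;  out=∅∪out(0)=∅
  fail(18) 'aaca': from fail(17)=0 chase 'a': 0 ⇒ 1;  out=∅∪out(1)=∅
  fail(5) 'aaaab': from fail(4)=3 chase 'b': 3→2→1 ⇒ 12;  out={0}∪out(12)={0,2,6}
  fail(10) 'bcbab': from fail(9)=1 chase 'b': 1 ⇒ 12;  out=∅∪out(12)={2,6}
  fail(15) 'abacc': from fail(14)=0 chase 'c': 0 ⇒ 0;  out=∅∪out(0)=∅
  fail(19) 'aacac': from fail(18)=1 chase 'c': 1→0 ⇒ 0;  out={5}∪out(0)={5}
  fail(11) 'bcbabc': from fail(10)=12 chase 'c': 12→6 ⇒ 7;  out={1}∪out(7)={1}
  fail(16) 'abacca': from fail(15)=0 chase 'a': 0 ⇒ 1;  out={3}∪out(1)={3}

Run:
i=0 'b': node 0→6  emit P2@[0:0]
i=1 'c': node 6→7
i=2 'b': node 7→8  emit P2@[2:2]
i=3 'a': node 8→9
i=4 'b': node 9→10  emit P2@[4:4],P6@[3:4]
i=5 'c': node 10→11  emit P1@[0:5]
i=6 'b': node 11→8 (via fail)  emit P2@[6:6]
i=7 'c': node 8→7 (via fail)
i=8 'b': node 7→8  emit P2@[8:8]
i=9 'a': node 8→9
i=10 'b': node 9→10  emit P2@[10:10],P6@[9:10]
i=11 'c': node 10→11  emit P1@[6:11]
i=12 'a': node 11→1 (via fail)
i=13 'b': node 1→12  emit P2@[13:13],P6@[12:13]
i=14 'a': node 12→13
i=15 'b': node 13→12 (via fail)  emit P2@[15:15],P6@[14:15]
i=16 'a': node 12→13
i=17 'c': node 13→14
i=18 'a': node 14→1 (via fail)
i=19 'b': node 1→12  emit P2@[19:19],P6@[18:19]
i=20 'a': node 12→13
i=21 'c': node 13→14
i=22 'c': node 14→15
i=23 'a': node 15→16  emit P3@[18:23]
i=24 'a': node 16→2 (via fail)  emit P4@[23:24]
i=25 'a': node 2→3  emit P4@[24:25]
i=26 'c': node 3→17 (via fail)
i=27 'a': node 17→18
i=28 'b': node 18→12 (via fail)  emit P2@[28:28],P6@[27:28]
i=29 'a': node 12→13
i=30 'c': node 13→14
i=31 'c': node 14→15
i=32 'a': node 15→16  emit P3@[27:32]
i=33 'a': node 16→2 (via fail)  emit P4@[32:33]
i=34 'a': node 2→3  emit P4@[33:34]
i=35 'a': node 3→4  emit P4@[34:35]
i=36 'b': node 4→5  emit P0@[32:36],P2@[36:36],P6@[35:36]
i=37 'a': node 5→13 (via fail)
i=38 'b': node 13→12 (via fail)  emit P2@[38:38],P6@[37:38]
i=39 'a': node 12→13
i=40 'b': node 13→12 (via fail)  emit P2@[40:40],P6@[39:40]
i=41 'c': node 12→7 (via fail)
i=42 'a': node 7→1 (via fail)
i=43 'b': node 1→12  emit P2@[43:43],P6@[42:43]
i=44 'a': node 12→13
i=45 'b': node 13→12 (via fail)  emit P2@[45:45],P6@[44:45]
i=46 'a': node 12→13
i=47 'c': node 13→14
i=48 'c': node 14→15
i=49 'a': node 15→16  emit P3@[44:49]
i=50 'a': node 16→2 (via fail)  emit P4@[49:50]
i=51 'a': node 2→3  emit P4@[50:51]
i=52 'a': node 3→4  emit P4@[51:52]
i=53 'a': node 4→4 (via fail)  emit P4@[52:53]
i=54 'a': node 4→4 (via fail)  emit P4@[53:54]
i=55 'a': node 4→4 (via fail)  emit P4@[54:55]
i=56 'b': node 4→5  emit P0@[52:56],P2@[56:56],P6@[55:56]
i=57 'c': node 5→7 (via fail)
i=58 'a': node 7→1 (via fail)
i=59 'a': node 1→2  emit P4@[58:59]
i=60 'b': node 2→12 (via fail)  emit P2@[60:60],P6@[59:60]
i=61 'c': node 12→7 (via fail)
i=62 'a': node 7→1 (via fail)
i=63 'a': node 1→2  emit P4@[62:63]
i=64 'a': node 2→3  emit P4@[63:64]
i=65 'a': node 3→4  emit P4@[64:65]
i=66 'b': node 4→5  emit P0@[62:66],P2@[66:66],P6@[65:66]
i=67 'b': node 5→6 (via fail)  emit P2@[67:67]
i=68 'c': node 6→7

Matches: [[0,2],[2,2],[4,2],[4,6],[5,1],[6,2],[8,2],[10,2],[10,6],[11,1],[13,2],[13,6],[15,2],[15,6],[19,2],[19,6],[23,3],[24,4],[25,4],[28,2],[28,6],[32,3],[33,4],[34,4],[35,4],[36,0],[36,2],[36,6],[38,2],[38,6],[40,2],[40,6],[43,2],[43,6],[45,2],[45,6],[49,3],[50,4],[51,4],[52,4],[53,4],[54,4],[55,4],[56,0],[56,2],[56,6],[59,4],[60,2],[60,6],[63,4],[64,4],[65,4],[66,0],[66,2],[66,6],[67,2]]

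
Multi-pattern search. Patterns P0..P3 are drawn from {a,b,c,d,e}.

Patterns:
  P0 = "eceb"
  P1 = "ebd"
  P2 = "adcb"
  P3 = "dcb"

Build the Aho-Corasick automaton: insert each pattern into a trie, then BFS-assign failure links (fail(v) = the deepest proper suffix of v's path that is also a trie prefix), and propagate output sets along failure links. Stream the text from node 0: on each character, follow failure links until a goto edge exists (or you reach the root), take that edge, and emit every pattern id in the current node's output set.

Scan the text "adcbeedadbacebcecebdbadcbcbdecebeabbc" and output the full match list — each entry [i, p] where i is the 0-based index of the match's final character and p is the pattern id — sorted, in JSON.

Build automaton:
Trie (insert patterns):
  0='ε' goto a→7 d→11 e→1
  1='e' goto b→5 c→2
  2='ec' goto e→3
  3='ece' goto b→4
  4='eceb' goto ·  ←P0
  5='eb' goto d→6
  6='ebd' goto ·  ←P1
  7='a' goto d→8
  8='ad' goto c→9
  9='adc' goto b→10
  10='adcb' goto ·  ←P2
  11='d' goto c→12
  12='dc' goto b→13
  13='dcb' goto ·  ←P3

BFS fail/out derivation:
  n1('e'): parent n0 fail=0; on 'e' 0 → fail=0;  out ∅∪∅=∅
  n7('a'): parent n0 fail=0; on 'a' 0 → fail=0;  out ∅∪∅=∅
  n11('d'): parent n0 fail=0; on 'd' 0 → fail=0;  out ∅∪∅=∅
  n2('ec'): parent n1 fail=0; on 'c' 0 → fail=0;  out ∅∪∅=∅
  n5('eb'): parent n1 fail=0; on 'b' 0 → fail=0;  out ∅∪∅=∅
  n8('ad'): parent n7 fail=0; on 'd' 0 → fail=11;  out ∅∪∅=∅
  n12('dc'): parent n11 fail=0; on 'c' 0 → fail=0;  out ∅∪∅=∅
  n3('ece'): parent n2 fail=0; on 'e' 0 → fail=1;  out ∅∪∅=∅
  n6('ebd'): parent n5 fail=0; on 'd' 0 → fail=11;  out {1}∪∅={1}
  n9('adc'): parent n8 fail=11; on 'c' 11 → fail=12;  out ∅∪∅=∅
  n13('dcb'): parent n12 fail=0; on 'b' 0 → fail=0;  out {3}∪∅={3}
  n4('eceb'): parent n3 fail=1; on 'b' 1 → fail=5;  out {0}∪∅={0}
  n10('adcb'): parent n9 fail=12; on 'b' 12 → fail=13;  out {2}∪{3}={2,3}

Run:
i=0 'a': node 0→7
i=1 'd': node 7→8
i=2 'c': node 8→9
i=3 'b': node 9→10  ** P2@[0:3],P3@[1:3]
i=4 'e': node 10→1 (fail-walked)
i=5 'e': node 1→1 (fail-walked)
i=6 'd': node 1→11 (fail-walked)
i=7 'a': node 11→7 (fail-walked)
i=8 'd': node 7→8
i=9 'b': node 8→0 (fail-walked)
i=10 'a': node 0→7
i=11 'c': node 7→0 (fail-walked)
i=12 'e': node 0→1
i=13 'b': node 1→5
i=14 'c': node 5→0 (fail-walked)
i=15 'e': node 0→1
i=16 'c': node 1→2
i=17 'e': node 2→3
i=18 'b': node 3→4  ** P0@[15:18]
i=19 'd': node 4→6 (fail-walked)  ** P1@[17:19]
i=20 'b': node 6→0 (fail-walked)
i=21 'a': node 0→7
i=22 'd': node 7→8
i=23 'c': node 8→9
i=24 'b': node 9→10  ** P2@[21:24],P3@[22:24]
i=25 'c': node 10→0 (fail-walked)
i=26 'b': node 0→0
i=27 'd': node 0→11
i=28 'e': node 11→1 (fail-walked)
i=29 'c': node 1→2
i=30 'e': node 2→3
i=31 'b': node 3→4  ** P0@[28:31]
i=32 'e': node 4→1 (fail-walked)
i=33 'a': node 1→7 (fail-walked)
i=34 'b': node 7→0 (fail-walked)
i=35 'b': node 0→0
i=36 'c': node 0→0

All matches (sorted): [[3,2],[3,3],[18,0],[19,1],[24,2],[24,3],[31,0]]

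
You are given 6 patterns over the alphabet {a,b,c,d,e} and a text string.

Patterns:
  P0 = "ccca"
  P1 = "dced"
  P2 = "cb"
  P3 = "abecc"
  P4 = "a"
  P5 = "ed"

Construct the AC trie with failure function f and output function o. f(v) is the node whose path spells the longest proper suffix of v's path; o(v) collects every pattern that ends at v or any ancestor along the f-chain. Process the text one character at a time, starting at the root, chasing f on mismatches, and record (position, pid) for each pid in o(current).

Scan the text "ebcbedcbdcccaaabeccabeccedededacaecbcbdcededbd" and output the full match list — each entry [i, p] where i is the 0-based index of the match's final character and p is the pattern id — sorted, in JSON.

Build:
Trie (insert patterns):
  n0 'ε': a→10 c→1 d→5 e→15
  n1 'c': b→9 c→2
  n2 'cc': c→3
  n3 'ccc': a→4
  n4 'ccca': ·  [P0 ends]
  n5 'd': c→6
  n6 'dc': e→7
  n7 'dce': d→8
  n8 'dced': ·  [P1 ends]
  n9 'cb': ·  [P2 ends]
  n10 'a': b→11  [P4 ends]
  n11 'ab': e→12
  n12 'abe': c→13
  n13 'abec': c→14
  n14 'abecc': ·  [P3 ends]
  n15 'e': d→16
  n16 'ed': ·  [P5 ends]

BFS fail/out derivation:
  n1('c'): parent n0 fail=0; on 'c' 0 → fail=0;  out ∅∪∅=∅
  n5('d'): parent n0 fail=0; on 'd' 0 → fail=0;  out ∅∪∅=∅
  n10('a'): parent n0 fail=0; on 'a' 0 → fail=0;  out {4}∪∅={4}
  n15('e'): parent n0 fail=0; on 'e' 0 → fail=0;  out ∅∪∅=∅
  n2('cc'): parent n1 fail=0; on 'c' 0 → fail=1;  out ∅∪∅=∅
  n6('dc'): parent n5 fail=0; on 'c' 0 → fail=1;  out ∅∪∅=∅
  n9('cb'): parent n1 fail=0; on 'b' 0 → fail=0;  out {2}∪∅={2}
  n11('ab'): parent n10 fail=0; on 'b' 0 → fail=0;  out ∅∪∅=∅
  n16('ed'): parent n15 fail=0; on 'd' 0 → fail=5;  out {5}∪∅={5}
  n3('ccc'): parent n2 fail=1; on 'c' 1 → fail=2;  out ∅∪∅=∅
  n7('dce'): parent n6 fail=1; on 'e' 1→0 → fail=15;  out ∅∪∅=∅
  n12('abe'): parent n11 fail=0; on 'e' 0 → fail=15;  out ∅∪∅=∅
  n4('ccca'): parent n3 fail=2; on 'a' 2→1→0 → fail=10;  out {0}∪{4}={0,4}
  n8('dced'): parent n7 fail=15; on 'd' 15 → fail=16;  out {1}∪{5}={1,5}
  n13('abec'): parent n12 fail=15; on 'c' 15→0 → fail=1;  out ∅∪∅=∅
  n14('abecc'): parent n13 fail=1; on 'c' 1 → fail=2;  out {3}∪∅={3}

Run:
i=0 'e': node 0→15
i=1 'b': node 15→0 ·f
i=2 'c': node 0→1
i=3 'b': node 1→9  → match P2@[2:3]
i=4 'e': node 9→15 ·f
i=5 'd': node 15→16  → match P5@[4:5]
i=6 'c': node 16→6 ·f
i=7 'b': node 6→9 ·f  → match P2@[6:7]
i=8 'd': node 9→5 ·f
i=9 'c': node 5→6
i=10 'c': node 6→2 ·f
i=11 'c': node 2→3
i=12 'a': node 3→4  → match P0@[9:12],P4@[12:12]
i=13 'a': node 4→10 ·f  → match P4@[13:13]
i=14 'a': node 10→10 ·f  → match P4@[14:14]
i=15 'b': node 10→11
i=16 'e': node 11→12
i=17 'c': node 12→13
i=18 'c': node 13→14  → match P3@[14:18]
i=19 'a': node 14→10 ·f  → match P4@[19:19]
i=20 'b': node 10→11
i=21 'e': node 11→12
i=22 'c': node 12→13
i=23 'c': node 13→14  → match P3@[19:23]
i=24 'e': node 14→15 ·f
i=25 'd': node 15→16  → match P5@[24:25]
i=26 'e': node 16→15 ·f
i=27 'd': node 15→16  → match P5@[26:27]
i=28 'e': node 16→15 ·f
i=29 'd': node 15→16  → match P5@[28:29]
i=30 'a': node 16→10 ·f  → match P4@[30:30]
i=31 'c': node 10→1 ·f
i=32 'a': node 1→10 ·f  → match P4@[32:32]
i=33 'e': node 10→15 ·f
i=34 'c': node 15→1 ·f
i=35 'b': node 1→9  → match P2@[34:35]
i=36 'c': node 9→1 ·f
i=37 'b': node 1→9  → match P2@[36:37]
i=38 'd': node 9→5 ·f
i=39 'c': node 5→6
i=40 'e': node 6→7
i=41 'd': node 7→8  → match P1@[38:41],P5@[40:41]
i=42 'e': node 8→15 ·f
i=43 'd': node 15→16  → match P5@[42:43]
i=44 'b': node 16→0 ·f
i=45 'd': node 0→5

Result: [[3,2],[5,5],[7,2],[12,0],[12,4],[13,4],[14,4],[18,3],[19,4],[23,3],[25,5],[27,5],[29,5],[30,4],[32,4],[35,2],[37,2],[41,1],[41,5],[43,5]]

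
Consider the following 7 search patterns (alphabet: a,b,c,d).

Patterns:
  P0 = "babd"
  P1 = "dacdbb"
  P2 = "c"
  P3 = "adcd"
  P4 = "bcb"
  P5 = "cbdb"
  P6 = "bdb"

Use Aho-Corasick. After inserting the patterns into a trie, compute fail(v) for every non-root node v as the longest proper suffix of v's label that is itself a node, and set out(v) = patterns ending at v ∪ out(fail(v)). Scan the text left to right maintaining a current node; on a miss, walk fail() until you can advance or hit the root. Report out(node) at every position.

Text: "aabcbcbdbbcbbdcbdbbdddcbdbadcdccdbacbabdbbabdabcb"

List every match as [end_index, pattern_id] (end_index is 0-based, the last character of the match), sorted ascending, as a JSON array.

Construct AC machine:
Trie nodes:
  0='ε' goto a→12 b→1 c→11 d→5
  1='b' goto a→2 c→16 d→21
  2='ba' goto b→3
  3='bab' goto d→4
  4='babd' goto ·  [P0 ends]
  5='d' goto a→6
  6='da' goto c→7
  7='dac' goto d→8
  8='dacd' goto b→9
  9='dacdb' goto b→10
  10='dacdbb' goto ·  [P1 ends]
  11='c' goto b→18  [P2 ends]
  12='a' goto d→13
  13='ad' goto c→14
  14='adc' goto d→15
  15='adcd' goto ·  [P3 ends]
  16='bc' goto b→17
  17='bcb' goto ·  [P4 ends]
  18='cb' goto d→19
  19='cbd' goto b→20
  20='cbdb' goto ·  [P5 ends]
  21='bd' goto b→22
  22='bdb' goto ·  [P6 ends]

Failure links (BFS by depth):
  fail(1) 'b': from fail(0)=0 chase 'b': 0 ⇒ 0;  out=∅∪out(0)=∅
  fail(5) 'd': from fail(0)=0 chase 'd': 0 ⇒ 0;  out=∅∪out(0)=∅
  fail(11) 'c': from fail(0)=0 chase 'c': 0 ⇒ 0;  out={2}∪out(0)={2}
  fail(12) 'a': from fail(0)=0 chase 'a': 0 ⇒ 0;  out=∅∪out(0)=∅
  fail(2) 'ba': from fail(1)=0 chase 'a': 0 ⇒ 12;  out=∅∪out(12)=∅
  fail(6) 'da': from fail(5)=0 chase 'a': 0 ⇒ 12;  out=∅∪out(12)=∅
  fail(13) 'ad': from fail(12)=0 chase 'd': 0 ⇒ 5;  out=∅∪out(5)=∅
  fail(16) 'bc': from fail(1)=0 chase 'c': 0 ⇒ 11;  out=∅∪out(11)={2}
  fail(18) 'cb': from fail(11)=0 chase 'b': 0 ⇒ 1;  out=∅∪out(1)=∅
  fail(21) 'bd': from fail(1)=0 chase 'd': 0 ⇒ 5;  out=∅∪out(5)=∅
  fail(3) 'bab': from fail(2)=12 chase 'b': 12→0 ⇒ 1;  out=∅∪out(1)=∅
  fail(7) 'dac': from fail(6)=12 chase 'c': 12→0 ⇒ 11;  out=∅∪out(11)={2}
  fail(14) 'adc': from fail(13)=5 chase 'c': 5→0 ⇒ 11;  out=∅∪out(11)={2}
  fail(17) 'bcb': from fail(16)=11 chase 'b': 11 ⇒ 18;  out={4}∪out(18)={4}
  fail(19) 'cbd': from fail(18)=1 chase 'd': 1 ⇒ 21;  out=∅∪out(21)=∅
  fail(22) 'bdb': from fail(21)=5 chase 'b': 5→0 ⇒ 1;  out={6}∪out(1)={6}
  fail(4) 'babd': from fail(3)=1 chase 'd': 1 ⇒ 21;  out={0}∪out(21)={0}
  fail(8) 'dacd': from fail(7)=11 chase 'd': 11→0 ⇒ 5;  out=∅∪out(5)=∅
  fail(15) 'adcd': from fail(14)=11 chase 'd': 11→0 ⇒ 5;  out={3}∪out(5)={3}
  fail(20) 'cbdb': from fail(19)=21 chase 'b': 21 ⇒ 22;  out={5}∪out(22)={5,6}
  fail(9) 'dacdb': from fail(8)=5 chase 'b': 5→0 ⇒ 1;  out=∅∪out(1)=∅
  fail(10) 'dacdbb': from fail(9)=1 chase 'b': 1→0 ⇒ 1;  out={1}∪out(1)={1}

Scan:
[0] read 'a'  n0⇒n12
[1] read 'a'  n12⇒n12 (via fail)
[2] read 'b'  n12⇒n1 (via fail)
[3] read 'c'  n1⇒n16  emit P2@[3:3]
[4] read 'b'  n16⇒n17  emit P4@[2:4]
[5] read 'c'  n17⇒n16 (via fail)  emit P2@[5:5]
[6] read 'b'  n16⇒n17  emit P4@[4:6]
[7] read 'd'  n17⇒n19 (via fail)
[8] read 'b'  n19⇒n20  emit P5@[5:8],P6@[6:8]
[9] read 'b'  n20⇒n1 (via fail)
[10] read 'c'  n1⇒n16  emit P2@[10:10]
[11] read 'b'  n16⇒n17  emit P4@[9:11]
[12] read 'b'  n17⇒n1 (via fail)
[13] read 'd'  n1⇒n21
[14] read 'c'  n21⇒n11 (via fail)  emit P2@[14:14]
[15] read 'b'  n11⇒n18
[16] read 'd'  n18⇒n19
[17] read 'b'  n19⇒n20  emit P5@[14:17],P6@[15:17]
[18] read 'b'  n20⇒n1 (via fail)
[19] read 'd'  n1⇒n21
[20] read 'd'  n21⇒n5 (via fail)
[21] read 'd'  n5⇒n5 (via fail)
[22] read 'c'  n5⇒n11 (via fail)  emit P2@[22:22]
[23] read 'b'  n11⇒n18
[24] read 'd'  n18⇒n19
[25] read 'b'  n19⇒n20  emit P5@[22:25],P6@[23:25]
[26] read 'a'  n20⇒n2 (via fail)
[27] read 'd'  n2⇒n13 (via fail)
[28] read 'c'  n13⇒n14  emit P2@[28:28]
[29] read 'd'  n14⇒n15  emit P3@[26:29]
[30] read 'c'  n15⇒n11 (via fail)  emit P2@[30:30]
[31] read 'c'  n11⇒n11 (via fail)  emit P2@[31:31]
[32] read 'd'  n11⇒n5 (via fail)
[33] read 'b'  n5⇒n1 (via fail)
[34] read 'a'  n1⇒n2
[35] read 'c'  n2⇒n11 (via fail)  emit P2@[35:35]
[36] read 'b'  n11⇒n18
[37] read 'a'  n18⇒n2 (via fail)
[38] read 'b'  n2⇒n3
[39] read 'd'  n3⇒n4  emit P0@[36:39]
[40] read 'b'  n4⇒n22 (via fail)  emit P6@[38:40]
[41] read 'b'  n22⇒n1 (via fail)
[42] read 'a'  n1⇒n2
[43] read 'b'  n2⇒n3
[44] read 'd'  n3⇒n4  emit P0@[41:44]
[45] read 'a'  n4⇒n6 (via fail)
[46] read 'b'  n6⇒n1 (via fail)
[47] read 'c'  n1⇒n16  emit P2@[47:47]
[48] read 'b'  n16⇒n17  emit P4@[46:48]

Result: [[3,2],[4,4],[5,2],[6,4],[8,5],[8,6],[10,2],[11,4],[14,2],[17,5],[17,6],[22,2],[25,5],[25,6],[28,2],[29,3],[30,2],[31,2],[35,2],[39,0],[40,6],[44,0],[47,2],[48,4]]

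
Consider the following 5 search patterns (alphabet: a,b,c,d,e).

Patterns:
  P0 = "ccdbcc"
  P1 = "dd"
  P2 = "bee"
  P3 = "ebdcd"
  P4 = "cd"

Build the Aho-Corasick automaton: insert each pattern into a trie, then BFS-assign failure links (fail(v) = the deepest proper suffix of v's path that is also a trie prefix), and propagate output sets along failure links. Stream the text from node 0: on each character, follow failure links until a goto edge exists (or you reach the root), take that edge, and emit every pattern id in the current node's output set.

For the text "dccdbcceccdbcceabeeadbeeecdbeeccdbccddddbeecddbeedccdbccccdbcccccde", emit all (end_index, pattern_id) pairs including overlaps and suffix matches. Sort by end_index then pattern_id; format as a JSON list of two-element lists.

Construct AC machine:
Trie (insert patterns):
  0='ε' goto b→9 c→1 d→7 e→12
  1='c' goto c→2 d→17
  2='cc' goto d→3
  3='ccd' goto b→4
  4='ccdb' goto c→5
  5='ccdbc' goto c→6
  6='ccdbcc' goto ·  ←P0
  7='d' goto d→8
  8='dd' goto ·  ←P1
  9='b' goto e→10
  10='be' goto e→11
  11='bee' goto ·  ←P2
  12='e' goto b→13
  13='eb' goto d→14
  14='ebd' goto c→15
  15='ebdc' goto d→16
  16='ebdcd' goto ·  ←P3
  17='cd' goto ·  ←P4

Failure links (BFS by depth):
  fail(1) 'c': from fail(0)=0 chase 'c': 0 ⇒ 0;  out=∅∪out(0)=∅
  fail(7) 'd': from fail(0)=0 chase 'd': 0 ⇒ 0;  out=∅∪out(0)=∅
  fail(9) 'b': from fail(0)=0 chase 'b': 0 ⇒ 0;  out=∅∪out(0)=∅
  fail(12) 'e': from fail(0)=0 chase 'e': 0 ⇒ 0;  out=∅∪out(0)=∅
  fail(2) 'cc': from fail(1)=0 chase 'c': 0 ⇒ 1;  out=∅∪out(1)=∅
  fail(8) 'dd': from fail(7)=0 chase 'd': 0 ⇒ 7;  out={1}∪out(7)={1}
  fail(10) 'be': from fail(9)=0 chase 'e': 0 ⇒ 12;  out=∅∪out(12)=∅
  fail(13) 'eb': from fail(12)=0 chase 'b': 0 ⇒ 9;  out=∅∪out(9)=∅
  fail(17) 'cd': from fail(1)=0 chase 'd': 0 ⇒ 7;  out={4}∪out(7)={4}
  fail(3) 'ccd': from fail(2)=1 chase 'd': 1 ⇒ 17;  out=∅∪out(17)={4}
  fail(11) 'bee': from fail(10)=12 chase 'e': 12→0 ⇒ 12;  out={2}∪out(12)={2}
  fail(14) 'ebd': from fail(13)=9 chase 'd': 9→0 ⇒ 7;  out=∅∪out(7)=∅
  fail(4) 'ccdb': from fail(3)=17 chase 'b': 17→7→0 ⇒ 9;  out=∅∪out(9)=∅
  fail(15) 'ebdc': from fail(14)=7 chase 'c': 7→0 ⇒ 1;  out=∅∪out(1)=∅
  fail(5) 'ccdbc': from fail(4)=9 chase 'c': 9→0 ⇒ 1;  out=∅∪out(1)=∅
  fail(16) 'ebdcd': from fail(15)=1 chase 'd': 1 ⇒ 17;  out={3}∪out(17)={3,4}
  fail(6) 'ccdbcc': from fail(5)=1 chase 'c': 1 ⇒ 2;  out={0}∪out(2)={0}

Scan:
[0] read 'd'  n0⇒n7
[1] read 'c'  n7⇒n1 (fail-walked)
[2] read 'c'  n1⇒n2
[3] read 'd'  n2⇒n3  → match P4@[2:3]
[4] read 'b'  n3⇒n4
[5] read 'c'  n4⇒n5
[6] read 'c'  n5⇒n6  → match P0@[1:6]
[7] read 'e'  n6⇒n12 (fail-walked)
[8] read 'c'  n12⇒n1 (fail-walked)
[9] read 'c'  n1⇒n2
[10] read 'd'  n2⇒n3  → match P4@[9:10]
[11] read 'b'  n3⇒n4
[12] read 'c'  n4⇒n5
[13] read 'c'  n5⇒n6  → match P0@[8:13]
[14] read 'e'  n6⇒n12 (fail-walked)
[15] read 'a'  n12⇒n0 (fail-walked)
[16] read 'b'  n0⇒n9
[17] read 'e'  n9⇒n10
[18] read 'e'  n10⇒n11  → match P2@[16:18]
[19] read 'a'  n11⇒n0 (fail-walked)
[20] read 'd'  n0⇒n7
[21] read 'b'  n7⇒n9 (fail-walked)
[22] read 'e'  n9⇒n10
[23] read 'e'  n10⇒n11  → match P2@[21:23]
[24] read 'e'  n11⇒n12 (fail-walked)
[25] read 'c'  n12⇒n1 (fail-walked)
[26] read 'd'  n1⇒n17  → match P4@[25:26]
[27] read 'b'  n17⇒n9 (fail-walked)
[28] read 'e'  n9⇒n10
[29] read 'e'  n10⇒n11  → match P2@[27:29]
[30] read 'c'  n11⇒n1 (fail-walked)
[31] read 'c'  n1⇒n2
[32] read 'd'  n2⇒n3  → match P4@[31:32]
[33] read 'b'  n3⇒n4
[34] read 'c'  n4⇒n5
[35] read 'c'  n5⇒n6  → match P0@[30:35]
[36] read 'd'  n6⇒n3 (fail-walked)  → match P4@[35:36]
[37] read 'd'  n3⇒n8 (fail-walked)  → match P1@[36:37]
[38] read 'd'  n8⇒n8 (fail-walked)  → match P1@[37:38]
[39] read 'd'  n8⇒n8 (fail-walked)  → match P1@[38:39]
[40] read 'b'  n8⇒n9 (fail-walked)
[41] read 'e'  n9⇒n10
[42] read 'e'  n10⇒n11  → match P2@[40:42]
[43] read 'c'  n11⇒n1 (fail-walked)
[44] read 'd'  n1⇒n17  → match P4@[43:44]
[45] read 'd'  n17⇒n8 (fail-walked)  → match P1@[44:45]
[46] read 'b'  n8⇒n9 (fail-walked)
[47] read 'e'  n9⇒n10
[48] read 'e'  n10⇒n11  → match P2@[46:48]
[49] read 'd'  n11⇒n7 (fail-walked)
[50] read 'c'  n7⇒n1 (fail-walked)
[51] read 'c'  n1⇒n2
[52] read 'd'  n2⇒n3  → match P4@[51:52]
[53] read 'b'  n3⇒n4
[54] read 'c'  n4⇒n5
[55] read 'c'  n5⇒n6  → match P0@[50:55]
[56] read 'c'  n6⇒n2 (fail-walked)
[57] read 'c'  n2⇒n2 (fail-walked)
[58] read 'd'  n2⇒n3  → match P4@[57:58]
[59] read 'b'  n3⇒n4
[60] read 'c'  n4⇒n5
[61] read 'c'  n5⇒n6  → match P0@[56:61]
[62] read 'c'  n6⇒n2 (fail-walked)
[63] read 'c'  n2⇒n2 (fail-walked)
[64] read 'c'  n2⇒n2 (fail-walked)
[65] read 'd'  n2⇒n3  → match P4@[64:65]
[66] read 'e'  n3⇒n12 (fail-walked)

Matches: [[3,4],[6,0],[10,4],[13,0],[18,2],[23,2],[26,4],[29,2],[32,4],[35,0],[36,4],[37,1],[38,1],[39,1],[42,2],[44,4],[45,1],[48,2],[52,4],[55,0],[58,4],[61,0],[65,4]]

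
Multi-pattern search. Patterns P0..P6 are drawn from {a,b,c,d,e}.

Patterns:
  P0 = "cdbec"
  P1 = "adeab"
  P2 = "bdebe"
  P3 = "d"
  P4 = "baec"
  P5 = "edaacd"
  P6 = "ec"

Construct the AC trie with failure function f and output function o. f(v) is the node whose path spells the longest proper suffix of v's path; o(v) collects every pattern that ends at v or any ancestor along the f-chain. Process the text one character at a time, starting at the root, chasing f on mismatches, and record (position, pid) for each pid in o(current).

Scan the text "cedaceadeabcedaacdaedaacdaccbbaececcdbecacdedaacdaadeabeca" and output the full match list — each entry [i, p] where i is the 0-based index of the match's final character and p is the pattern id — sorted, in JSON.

Build automaton:
Trie (insert patterns):
  n0 'ε': a→6 b→11 c→1 d→16 e→20
  n1 'c': d→2
  n2 'cd': b→3
  n3 'cdb': e→4
  n4 'cdbe': c→5
  n5 'cdbec': ·  [P0 ends]
  n6 'a': d→7
  n7 'ad': e→8
  n8 'ade': a→9
  n9 'adea': b→10
  n10 'adeab': ·  [P1 ends]
  n11 'b': a→17 d→12
  n12 'bd': e→13
  n13 'bde': b→14
  n14 'bdeb': e→15
  n15 'bdebe': ·  [P2 ends]
  n16 'd': ·  [P3 ends]
  n17 'ba': e→18
  n18 'bae': c→19
  n19 'baec': ·  [P4 ends]
  n20 'e': c→26 d→21
  n21 'ed': a→22
  n22 'eda': a→23
  n23 'edaa': c→24
  n24 'edaac': d→25
  n25 'edaacd': ·  [P5 ends]
  n26 'ec': ·  [P6 ends]

BFS fail/out derivation:
  fail(1) 'c': from fail(0)=0 chase 'c': 0 ⇒ 0;  out=∅∪out(0)=∅
  fail(6) 'a': from fail(0)=0 chase 'a': 0 ⇒ 0;  out=∅∪out(0)=∅
  fail(11) 'b': from fail(0)=0 chase 'b': 0 ⇒ 0;  out=∅∪out(0)=∅
  fail(16) 'd': from fail(0)=0 chase 'd': 0 ⇒ 0;  out={3}∪out(0)={3}
  fail(20) 'e': from fail(0)=0 chase 'e': 0 ⇒ 0;  out=∅∪out(0)=∅
  fail(2) 'cd': from fail(1)=0 chase 'd': 0 ⇒ 16;  out=∅∪out(16)={3}
  fail(7) 'ad': from fail(6)=0 chase 'd': 0 ⇒ 16;  out=∅∪out(16)={3}
  fail(12) 'bd': from fail(11)=0 chase 'd': 0 ⇒ 16;  out=∅∪out(16)={3}
  fail(17) 'ba': from fail(11)=0 chase 'a': 0 ⇒ 6;  out=∅∪out(6)=∅
  fail(21) 'ed': from fail(20)=0 chase 'd': 0 ⇒ 16;  out=∅∪out(16)={3}
  fail(26) 'ec': from fail(20)=0 chase 'c': 0 ⇒ 1;  out={6}∪out(1)={6}
  fail(3) 'cdb': from fail(2)=16 chase 'b': 16→0 ⇒ 11;  out=∅∪out(11)=∅
  fail(8) 'ade': from fail(7)=16 chase 'e': 16→0 ⇒ 20;  out=∅∪out(20)=∅
  fail(13) 'bde': from fail(12)=16 chase 'e': 16→0 ⇒ 20;  out=∅∪out(20)=∅
  fail(18) 'bae': from fail(17)=6 chase 'e': 6→0 ⇒ 20;  out=∅∪out(20)=∅
  fail(22) 'eda': from fail(21)=16 chase 'a': 16→0 ⇒ 6;  out=∅∪out(6)=∅
  fail(4) 'cdbe': from fail(3)=11 chase 'e': 11→0 ⇒ 20;  out=∅∪out(20)=∅
  fail(9) 'adea': from fail(8)=20 chase 'a': 20→0 ⇒ 6;  out=∅∪out(6)=∅
  fail(14) 'bdeb': from fail(13)=20 chase 'b': 20→0 ⇒ 11;  out=∅∪out(11)=∅
  fail(19) 'baec': from fail(18)=20 chase 'c': 20 ⇒ 26;  out={4}∪out(26)={4,6}
  fail(23) 'edaa': from fail(22)=6 chase 'a': 6→0 ⇒ 6;  out=∅∪out(6)=∅
  fail(5) 'cdbec': from fail(4)=20 chase 'c': 20 ⇒ 26;  out={0}∪out(26)={0,6}
  fail(10) 'adeab': from fail(9)=6 chase 'b': 6→0 ⇒ 11;  out={1}∪out(11)={1}
  fail(15) 'bdebe': from fail(14)=11 chase 'e': 11→0 ⇒ 20;  out={2}∪out(20)={2}
  fail(24) 'edaac': from fail(23)=6 chase 'c': 6→0 ⇒ 1;  out=∅∪out(1)=∅
  fail(25) 'edaacd': from fail(24)=1 chase 'd': 1 ⇒ 2;  out={5}∪out(2)={3,5}

Text stream:
pos 0 'c': at 1
pos 1 'e': at 20 (via fail)
pos 2 'd': at 21  → match P3@[2:2]
pos 3 'a': at 22
pos 4 'c': at 1 (via fail)
pos 5 'e': at 20 (via fail)
pos 6 'a': at 6 (via fail)
pos 7 'd': at 7  → match P3@[7:7]
pos 8 'e': at 8
pos 9 'a': at 9
pos 10 'b': at 10  → match P1@[6:10]
pos 11 'c': at 1 (via fail)
pos 12 'e': at 20 (via fail)
pos 13 'd': at 21  → match P3@[13:13]
pos 14 'a': at 22
pos 15 'a': at 23
pos 16 'c': at 24
pos 17 'd': at 25  → match P3@[17:17],P5@[12:17]
pos 18 'a': at 6 (via fail)
pos 19 'e': at 20 (via fail)
pos 20 'd': at 21  → match P3@[20:20]
pos 21 'a': at 22
pos 22 'a': at 23
pos 23 'c': at 24
pos 24 'd': at 25  → match P3@[24:24],P5@[19:24]
pos 25 'a': at 6 (via fail)
pos 26 'c': at 1 (via fail)
pos 27 'c': at 1 (via fail)
pos 28 'b': at 11 (via fail)
pos 29 'b': at 11 (via fail)
pos 30 'a': at 17
pos 31 'e': at 18
pos 32 'c': at 19  → match P4@[29:32],P6@[31:32]
pos 33 'e': at 20 (via fail)
pos 34 'c': at 26  → match P6@[33:34]
pos 35 'c': at 1 (via fail)
pos 36 'd': at 2  → match P3@[36:36]
pos 37 'b': at 3
pos 38 'e': at 4
pos 39 'c': at 5  → match P0@[35:39],P6@[38:39]
pos 40 'a': at 6 (via fail)
pos 41 'c': at 1 (via fail)
pos 42 'd': at 2  → match P3@[42:42]
pos 43 'e': at 20 (via fail)
pos 44 'd': at 21  → match P3@[44:44]
pos 45 'a': at 22
pos 46 'a': at 23
pos 47 'c': at 24
pos 48 'd': at 25  → match P3@[48:48],P5@[43:48]
pos 49 'a': at 6 (via fail)
pos 50 'a': at 6 (via fail)
pos 51 'd': at 7  → match P3@[51:51]
pos 52 'e': at 8
pos 53 'a': at 9
pos 54 'b': at 10  → match P1@[50:54]
pos 55 'e': at 20 (via fail)
pos 56 'c': at 26  → match P6@[55:56]
pos 57 'a': at 6 (via fail)

Result: [[2,3],[7,3],[10,1],[13,3],[17,3],[17,5],[20,3],[24,3],[24,5],[32,4],[32,6],[34,6],[36,3],[39,0],[39,6],[42,3],[44,3],[48,3],[48,5],[51,3],[54,1],[56,6]]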